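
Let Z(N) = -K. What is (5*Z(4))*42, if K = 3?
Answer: -630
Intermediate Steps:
Z(N) = -3 (Z(N) = -1*3 = -3)
(5*Z(4))*42 = (5*(-3))*42 = -15*42 = -630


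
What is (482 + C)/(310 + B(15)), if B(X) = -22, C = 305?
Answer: 787/288 ≈ 2.7326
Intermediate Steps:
(482 + C)/(310 + B(15)) = (482 + 305)/(310 - 22) = 787/288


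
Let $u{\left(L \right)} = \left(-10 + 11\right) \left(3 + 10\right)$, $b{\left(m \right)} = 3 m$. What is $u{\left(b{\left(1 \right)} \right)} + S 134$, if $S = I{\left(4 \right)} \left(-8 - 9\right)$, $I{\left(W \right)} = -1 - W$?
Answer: $11403$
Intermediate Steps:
$S = 85$ ($S = \left(-1 - 4\right) \left(-8 - 9\right) = \left(-1 - 4\right) \left(-17\right) = \left(-5\right) \left(-17\right) = 85$)
$u{\left(L \right)} = 13$ ($u{\left(L \right)} = 1 \cdot 13 = 13$)
$u{\left(b{\left(1 \right)} \right)} + S 134 = 13 + 85 \cdot 134 = 13 + 11390 = 11403$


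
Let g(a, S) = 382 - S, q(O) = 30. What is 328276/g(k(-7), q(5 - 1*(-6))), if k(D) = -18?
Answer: 82069/88 ≈ 932.60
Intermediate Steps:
328276/g(k(-7), q(5 - 1*(-6))) = 328276/(382 - 1*30) = 328276/(382 - 30) = 328276/352 = 328276*(1/352) = 82069/88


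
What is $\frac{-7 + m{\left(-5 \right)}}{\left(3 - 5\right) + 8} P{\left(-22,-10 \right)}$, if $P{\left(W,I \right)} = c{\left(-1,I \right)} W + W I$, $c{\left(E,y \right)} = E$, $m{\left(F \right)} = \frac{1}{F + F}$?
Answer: $- \frac{8591}{30} \approx -286.37$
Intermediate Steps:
$m{\left(F \right)} = \frac{1}{2 F}$
$P{\left(W,I \right)} = - W + I W$ ($P{\left(W,I \right)} = - W + W I = - W + I W$)
$\frac{-7 + m{\left(-5 \right)}}{\left(3 - 5\right) + 8} P{\left(-22,-10 \right)} = \frac{-7 + \frac{1}{2 \left(-5\right)}}{\left(3 - 5\right) + 8} \left(- 22 \left(-1 - 10\right)\right) = \frac{-7 + \frac{1}{2} \left(- \frac{1}{5}\right)}{\left(3 - 5\right) + 8} \left(\left(-22\right) \left(-11\right)\right) = \frac{-7 - \frac{1}{10}}{-2 + 8} \cdot 242 = - \frac{71}{10 \cdot 6} \cdot 242 = \left(- \frac{71}{10}\right) \frac{1}{6} \cdot 242 = \left(- \frac{71}{60}\right) 242 = - \frac{8591}{30}$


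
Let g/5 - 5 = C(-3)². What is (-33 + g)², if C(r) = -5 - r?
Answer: 144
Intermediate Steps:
g = 45 (g = 25 + 5*(-5 - 1*(-3))² = 25 + 5*(-5 + 3)² = 25 + 5*(-2)² = 25 + 5*4 = 25 + 20 = 45)
(-33 + g)² = (-33 + 45)² = 12² = 144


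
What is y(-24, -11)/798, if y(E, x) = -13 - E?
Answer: 11/798 ≈ 0.013784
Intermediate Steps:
y(-24, -11)/798 = (-13 - 1*(-24))/798 = (-13 + 24)*(1/798) = 11*(1/798) = 11/798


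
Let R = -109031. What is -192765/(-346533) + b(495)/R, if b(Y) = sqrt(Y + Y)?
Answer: 64255/115511 - 3*sqrt(110)/109031 ≈ 0.55598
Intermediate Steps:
b(Y) = sqrt(2)*sqrt(Y) (b(Y) = sqrt(2*Y) = sqrt(2)*sqrt(Y))
-192765/(-346533) + b(495)/R = -192765/(-346533) + (sqrt(2)*sqrt(495))/(-109031) = -192765*(-1/346533) + (sqrt(2)*(3*sqrt(55)))*(-1/109031) = 64255/115511 + (3*sqrt(110))*(-1/109031) = 64255/115511 - 3*sqrt(110)/109031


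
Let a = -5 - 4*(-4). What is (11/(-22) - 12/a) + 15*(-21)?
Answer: -6965/22 ≈ -316.59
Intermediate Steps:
a = 11 (a = -5 + 16 = 11)
(11/(-22) - 12/a) + 15*(-21) = (11/(-22) - 12/11) + 15*(-21) = (11*(-1/22) - 12*1/11) - 315 = (-½ - 12/11) - 315 = -35/22 - 315 = -6965/22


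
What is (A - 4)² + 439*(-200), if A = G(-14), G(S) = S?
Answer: -87476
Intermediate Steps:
A = -14
(A - 4)² + 439*(-200) = (-14 - 4)² + 439*(-200) = (-18)² - 87800 = 324 - 87800 = -87476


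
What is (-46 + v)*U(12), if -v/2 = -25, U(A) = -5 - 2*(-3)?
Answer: 4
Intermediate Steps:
U(A) = 1 (U(A) = -5 + 6 = 1)
v = 50 (v = -2*(-25) = 50)
(-46 + v)*U(12) = (-46 + 50)*1 = 4*1 = 4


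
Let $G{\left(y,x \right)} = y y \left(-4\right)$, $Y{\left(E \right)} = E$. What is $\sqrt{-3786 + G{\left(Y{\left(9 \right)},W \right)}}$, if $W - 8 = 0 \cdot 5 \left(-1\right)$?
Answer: $i \sqrt{4110} \approx 64.109 i$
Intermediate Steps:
$W = 8$ ($W = 8 + 0 \cdot 5 \left(-1\right) = 8 + 0 \left(-1\right) = 8 + 0 = 8$)
$G{\left(y,x \right)} = - 4 y^{2}$ ($G{\left(y,x \right)} = y^{2} \left(-4\right) = - 4 y^{2}$)
$\sqrt{-3786 + G{\left(Y{\left(9 \right)},W \right)}} = \sqrt{-3786 - 4 \cdot 9^{2}} = \sqrt{-3786 - 324} = \sqrt{-4110} = i \sqrt{4110}$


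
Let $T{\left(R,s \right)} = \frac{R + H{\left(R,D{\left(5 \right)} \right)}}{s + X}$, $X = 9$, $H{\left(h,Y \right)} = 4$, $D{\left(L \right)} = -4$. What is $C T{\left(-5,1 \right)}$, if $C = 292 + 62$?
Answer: $- \frac{177}{5} \approx -35.4$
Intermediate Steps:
$T{\left(R,s \right)} = \frac{4 + R}{9 + s}$ ($T{\left(R,s \right)} = \frac{R + 4}{s + 9} = \frac{4 + R}{9 + s}$)
$C = 354$
$C T{\left(-5,1 \right)} = 354 \frac{4 - 5}{9 + 1} = 354 \cdot \frac{1}{10} \left(-1\right) = 354 \left(- \frac{1}{10}\right) = - \frac{177}{5}$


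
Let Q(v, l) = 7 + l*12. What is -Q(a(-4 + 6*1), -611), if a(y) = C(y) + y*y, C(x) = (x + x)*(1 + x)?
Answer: 7325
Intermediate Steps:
C(x) = 2*x*(1 + x) (C(x) = (2*x)*(1 + x) = 2*x*(1 + x))
a(y) = y**2 + 2*y*(1 + y) (a(y) = 2*y*(1 + y) + y*y = 2*y*(1 + y) + y**2 = y**2 + 2*y*(1 + y))
Q(v, l) = 7 + 12*l
-Q(a(-4 + 6*1), -611) = -(7 + 12*(-611)) = -(7 - 7332) = -1*(-7325) = 7325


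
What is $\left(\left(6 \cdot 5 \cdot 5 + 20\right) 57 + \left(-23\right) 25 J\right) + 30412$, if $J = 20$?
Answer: $28602$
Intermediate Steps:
$\left(\left(6 \cdot 5 \cdot 5 + 20\right) 57 + \left(-23\right) 25 J\right) + 30412 = \left(\left(6 \cdot 5 \cdot 5 + 20\right) 57 + \left(-23\right) 25 \cdot 20\right) + 30412 = \left(\left(30 \cdot 5 + 20\right) 57 - 11500\right) + 30412 = \left(\left(150 + 20\right) 57 - 11500\right) + 30412 = \left(170 \cdot 57 - 11500\right) + 30412 = \left(9690 - 11500\right) + 30412 = -1810 + 30412 = 28602$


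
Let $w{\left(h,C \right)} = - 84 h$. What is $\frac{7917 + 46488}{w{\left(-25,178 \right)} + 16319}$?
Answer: $\frac{54405}{18419} \approx 2.9537$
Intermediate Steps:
$\frac{7917 + 46488}{w{\left(-25,178 \right)} + 16319} = \frac{7917 + 46488}{\left(-84\right) \left(-25\right) + 16319} = \frac{54405}{2100 + 16319} = \frac{54405}{18419}$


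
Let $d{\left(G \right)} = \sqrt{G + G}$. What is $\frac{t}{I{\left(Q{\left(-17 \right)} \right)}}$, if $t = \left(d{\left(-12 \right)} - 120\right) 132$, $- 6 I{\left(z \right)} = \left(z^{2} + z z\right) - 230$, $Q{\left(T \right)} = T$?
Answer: $\frac{7920}{29} - \frac{132 i \sqrt{6}}{29} \approx 273.1 - 11.149 i$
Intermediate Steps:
$I{\left(z \right)} = \frac{115}{3} - \frac{z^{2}}{3}$ ($I{\left(z \right)} = - \frac{\left(z^{2} + z z\right) - 230}{6} = - \frac{\left(z^{2} + z^{2}\right) - 230}{6} = - \frac{2 z^{2} - 230}{6} = - \frac{-230 + 2 z^{2}}{6} = \frac{115}{3} - \frac{z^{2}}{3}$)
$d{\left(G \right)} = \sqrt{2} \sqrt{G}$ ($d{\left(G \right)} = \sqrt{2 G} = \sqrt{2} \sqrt{G}$)
$t = -15840 + 264 i \sqrt{6}$ ($t = \left(\sqrt{2} \sqrt{-12} - 120\right) 132 = \left(\sqrt{2} \cdot 2 i \sqrt{3} - 120\right) 132 = \left(2 i \sqrt{6} - 120\right) 132 = \left(-120 + 2 i \sqrt{6}\right) 132 = -15840 + 264 i \sqrt{6} \approx -15840.0 + 646.67 i$)
$\frac{t}{I{\left(Q{\left(-17 \right)} \right)}} = \frac{-15840 + 264 i \sqrt{6}}{\frac{115}{3} - \frac{\left(-17\right)^{2}}{3}} = \frac{-15840 + 264 i \sqrt{6}}{\frac{115}{3} - \frac{289}{3}} = \frac{-15840 + 264 i \sqrt{6}}{-58} = \left(-15840 + 264 i \sqrt{6}\right) \left(- \frac{1}{58}\right) = \frac{7920}{29} - \frac{132 i \sqrt{6}}{29}$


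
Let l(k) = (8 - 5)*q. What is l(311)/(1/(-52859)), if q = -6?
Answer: 951462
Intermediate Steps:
l(k) = -18 (l(k) = (8 - 5)*(-6) = 3*(-6) = -18)
l(311)/(1/(-52859)) = -18/(1/(-52859)) = -18/(-1/52859) = -18*(-52859) = 951462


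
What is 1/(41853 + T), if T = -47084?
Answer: -1/5231 ≈ -0.00019117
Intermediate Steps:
1/(41853 + T) = 1/(41853 - 47084) = 1/(-5231) = -1/5231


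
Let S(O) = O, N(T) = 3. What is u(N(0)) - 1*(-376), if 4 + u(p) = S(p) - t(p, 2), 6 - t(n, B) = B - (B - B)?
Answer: 371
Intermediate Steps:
t(n, B) = 6 - B (t(n, B) = 6 - (B - (B - B)) = 6 - (B - 1*0) = 6 - (B + 0) = 6 - B)
u(p) = -8 + p (u(p) = -4 + (p - (6 - 1*2)) = -4 + (p - (6 - 2)) = -4 + (p - 1*4) = -4 + (p - 4) = -4 + (-4 + p) = -8 + p)
u(N(0)) - 1*(-376) = (-8 + 3) - 1*(-376) = -5 + 376 = 371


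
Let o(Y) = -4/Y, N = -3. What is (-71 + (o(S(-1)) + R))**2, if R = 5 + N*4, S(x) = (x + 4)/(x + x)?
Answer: 51076/9 ≈ 5675.1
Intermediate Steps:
S(x) = (4 + x)/(2*x) (S(x) = (4 + x)/((2*x)) = (4 + x)*(1/(2*x)) = (4 + x)/(2*x))
R = -7 (R = 5 - 3*4 = 5 - 12 = -7)
(-71 + (o(S(-1)) + R))**2 = (-71 + (-4*(-2/(4 - 1)) - 7))**2 = (-71 + (-4/((1/2)*(-1)*3) - 7))**2 = (-71 + (-4/(-3/2) - 7))**2 = (-71 + (-4*(-2/3) - 7))**2 = (-71 + (8/3 - 7))**2 = (-71 - 13/3)**2 = (-226/3)**2 = 51076/9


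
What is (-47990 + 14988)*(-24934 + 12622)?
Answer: 406320624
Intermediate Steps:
(-47990 + 14988)*(-24934 + 12622) = -33002*(-12312) = 406320624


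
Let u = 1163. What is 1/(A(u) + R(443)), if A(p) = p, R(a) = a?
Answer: 1/1606 ≈ 0.00062266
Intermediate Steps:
1/(A(u) + R(443)) = 1/(1163 + 443) = 1/1606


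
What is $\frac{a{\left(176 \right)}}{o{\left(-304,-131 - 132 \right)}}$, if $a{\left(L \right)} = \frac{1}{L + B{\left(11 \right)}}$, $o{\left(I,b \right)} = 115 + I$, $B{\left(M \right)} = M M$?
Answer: $- \frac{1}{56133} \approx -1.7815 \cdot 10^{-5}$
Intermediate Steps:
$B{\left(M \right)} = M^{2}$
$a{\left(L \right)} = \frac{1}{121 + L}$ ($a{\left(L \right)} = \frac{1}{L + 11^{2}} = \frac{1}{L + 121} = \frac{1}{121 + L}$)
$\frac{a{\left(176 \right)}}{o{\left(-304,-131 - 132 \right)}} = \frac{1}{\left(121 + 176\right) \left(115 - 304\right)} = \frac{1}{297 \left(-189\right)} = \frac{1}{297} \left(- \frac{1}{189}\right) = - \frac{1}{56133}$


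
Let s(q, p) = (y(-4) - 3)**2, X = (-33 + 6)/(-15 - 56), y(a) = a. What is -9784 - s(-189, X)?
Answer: -9833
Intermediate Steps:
X = 27/71 (X = -27/(-71) = -27*(-1/71) = 27/71 ≈ 0.38028)
s(q, p) = 49 (s(q, p) = (-4 - 3)**2 = (-7)**2 = 49)
-9784 - s(-189, X) = -9784 - 1*49 = -9784 - 49 = -9833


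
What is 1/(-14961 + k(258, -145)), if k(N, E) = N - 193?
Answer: -1/14896 ≈ -6.7132e-5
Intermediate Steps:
k(N, E) = -193 + N
1/(-14961 + k(258, -145)) = 1/(-14961 + (-193 + 258)) = 1/(-14961 + 65) = 1/(-14896) = -1/14896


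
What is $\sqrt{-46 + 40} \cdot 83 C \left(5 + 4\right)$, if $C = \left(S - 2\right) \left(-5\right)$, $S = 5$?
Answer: $- 11205 i \sqrt{6} \approx - 27447.0 i$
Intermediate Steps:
$C = -15$ ($C = \left(5 - 2\right) \left(-5\right) = 3 \left(-5\right) = -15$)
$\sqrt{-46 + 40} \cdot 83 C \left(5 + 4\right) = \sqrt{-46 + 40} \cdot 83 \left(- 15 \left(5 + 4\right)\right) = \sqrt{-6} \cdot 83 \left(\left(-15\right) 9\right) = i \sqrt{6} \cdot 83 \left(-135\right) = 83 i \sqrt{6} \left(-135\right) = - 11205 i \sqrt{6}$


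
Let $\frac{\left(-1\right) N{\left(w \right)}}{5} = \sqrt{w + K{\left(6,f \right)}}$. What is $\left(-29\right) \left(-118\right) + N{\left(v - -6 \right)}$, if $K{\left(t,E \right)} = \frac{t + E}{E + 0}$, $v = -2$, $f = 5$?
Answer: $3422 - \sqrt{155} \approx 3409.6$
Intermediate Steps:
$K{\left(t,E \right)} = \frac{E + t}{E}$
$N{\left(w \right)} = - 5 \sqrt{\frac{11}{5} + w}$ ($N{\left(w \right)} = - 5 \sqrt{w + \frac{5 + 6}{5}} = - 5 \sqrt{w + \frac{1}{5} \cdot 11} = - 5 \sqrt{w + \frac{11}{5}} = - 5 \sqrt{\frac{11}{5} + w}$)
$\left(-29\right) \left(-118\right) + N{\left(v - -6 \right)} = \left(-29\right) \left(-118\right) - \sqrt{55 + 25 \left(-2 - -6\right)} = 3422 - \sqrt{55 + 25 \left(-2 + 6\right)} = 3422 - \sqrt{55 + 25 \cdot 4} = 3422 - \sqrt{55 + 100} = 3422 - \sqrt{155}$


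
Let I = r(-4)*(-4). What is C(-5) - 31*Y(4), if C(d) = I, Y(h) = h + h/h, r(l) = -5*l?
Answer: -235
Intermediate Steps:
I = -80 (I = -5*(-4)*(-4) = 20*(-4) = -80)
Y(h) = 1 + h (Y(h) = h + 1 = 1 + h)
C(d) = -80
C(-5) - 31*Y(4) = -80 - 31*(1 + 4) = -80 - 31*5 = -80 - 155 = -235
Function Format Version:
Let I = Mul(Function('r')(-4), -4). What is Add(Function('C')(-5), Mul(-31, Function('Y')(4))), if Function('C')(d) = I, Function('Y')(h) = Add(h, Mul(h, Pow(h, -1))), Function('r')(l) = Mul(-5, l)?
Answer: -235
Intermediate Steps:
I = -80 (I = Mul(Mul(-5, -4), -4) = Mul(20, -4) = -80)
Function('Y')(h) = Add(1, h) (Function('Y')(h) = Add(h, 1) = Add(1, h))
Function('C')(d) = -80
Add(Function('C')(-5), Mul(-31, Function('Y')(4))) = Add(-80, Mul(-31, Add(1, 4))) = Add(-80, Mul(-31, 5)) = Add(-80, -155) = -235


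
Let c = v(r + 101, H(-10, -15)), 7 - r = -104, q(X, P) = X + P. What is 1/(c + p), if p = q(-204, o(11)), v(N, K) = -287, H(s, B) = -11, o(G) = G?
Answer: -1/480 ≈ -0.0020833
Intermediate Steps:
q(X, P) = P + X
r = 111 (r = 7 - 1*(-104) = 7 + 104 = 111)
c = -287
p = -193 (p = 11 - 204 = -193)
1/(c + p) = 1/(-287 - 193) = 1/(-480) = -1/480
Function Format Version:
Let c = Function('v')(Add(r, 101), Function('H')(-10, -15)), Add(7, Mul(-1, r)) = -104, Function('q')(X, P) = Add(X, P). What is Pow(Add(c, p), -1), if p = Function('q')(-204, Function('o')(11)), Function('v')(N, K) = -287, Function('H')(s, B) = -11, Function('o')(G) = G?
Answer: Rational(-1, 480) ≈ -0.0020833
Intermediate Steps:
Function('q')(X, P) = Add(P, X)
r = 111 (r = Add(7, Mul(-1, -104)) = Add(7, 104) = 111)
c = -287
p = -193 (p = Add(11, -204) = -193)
Pow(Add(c, p), -1) = Pow(Add(-287, -193), -1) = Pow(-480, -1) = Rational(-1, 480)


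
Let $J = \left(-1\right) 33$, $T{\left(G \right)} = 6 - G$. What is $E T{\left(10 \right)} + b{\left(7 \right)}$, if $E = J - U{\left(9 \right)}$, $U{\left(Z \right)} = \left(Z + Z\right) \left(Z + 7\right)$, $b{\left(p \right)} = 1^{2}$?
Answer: $1285$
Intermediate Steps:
$b{\left(p \right)} = 1$
$U{\left(Z \right)} = 2 Z \left(7 + Z\right)$
$J = -33$
$E = -321$ ($E = -33 - 2 \cdot 9 \left(7 + 9\right) = -33 - 2 \cdot 9 \cdot 16 = -33 - 288 = -321$)
$E T{\left(10 \right)} + b{\left(7 \right)} = - 321 \left(6 - 10\right) + 1 = \left(-321\right) \left(-4\right) + 1 = 1284 + 1 = 1285$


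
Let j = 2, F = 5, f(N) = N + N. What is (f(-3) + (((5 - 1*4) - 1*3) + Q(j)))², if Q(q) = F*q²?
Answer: 144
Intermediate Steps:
f(N) = 2*N
Q(q) = 5*q²
(f(-3) + (((5 - 1*4) - 1*3) + Q(j)))² = (2*(-3) + (((5 - 1*4) - 1*3) + 5*2²))² = (-6 + (((5 - 4) - 3) + 5*4))² = (-6 + ((1 - 3) + 20))² = (-6 + (-2 + 20))² = (-6 + 18)² = 12² = 144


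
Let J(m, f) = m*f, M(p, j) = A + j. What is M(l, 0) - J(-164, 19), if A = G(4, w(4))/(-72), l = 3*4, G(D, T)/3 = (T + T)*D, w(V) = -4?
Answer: 9352/3 ≈ 3117.3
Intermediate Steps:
G(D, T) = 6*D*T (G(D, T) = 3*((T + T)*D) = 3*((2*T)*D) = 3*(2*D*T) = 6*D*T)
l = 12
A = 4/3 (A = (6*4*(-4))/(-72) = -96*(-1/72) = 4/3 ≈ 1.3333)
M(p, j) = 4/3 + j
J(m, f) = f*m
M(l, 0) - J(-164, 19) = (4/3 + 0) - 19*(-164) = 4/3 - 1*(-3116) = 4/3 + 3116 = 9352/3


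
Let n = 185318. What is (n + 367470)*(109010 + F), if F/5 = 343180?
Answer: 1008788349080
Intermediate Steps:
F = 1715900 (F = 5*343180 = 1715900)
(n + 367470)*(109010 + F) = (185318 + 367470)*(109010 + 1715900) = 552788*1824910 = 1008788349080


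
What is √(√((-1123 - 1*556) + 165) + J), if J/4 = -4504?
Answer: √(-18016 + I*√1514) ≈ 0.145 + 134.22*I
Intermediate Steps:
J = -18016 (J = 4*(-4504) = -18016)
√(√((-1123 - 1*556) + 165) + J) = √(√((-1123 - 1*556) + 165) - 18016) = √(√((-1123 - 556) + 165) - 18016) = √(√(-1679 + 165) - 18016) = √(√(-1514) - 18016) = √(I*√1514 - 18016) = √(-18016 + I*√1514)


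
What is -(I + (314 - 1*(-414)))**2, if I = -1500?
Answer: -595984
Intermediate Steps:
-(I + (314 - 1*(-414)))**2 = -(-1500 + (314 - 1*(-414)))**2 = -(-1500 + (314 + 414))**2 = -(-1500 + 728)**2 = -1*(-772)**2 = -1*595984 = -595984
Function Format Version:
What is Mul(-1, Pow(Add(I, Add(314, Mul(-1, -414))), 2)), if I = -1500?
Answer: -595984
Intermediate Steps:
Mul(-1, Pow(Add(I, Add(314, Mul(-1, -414))), 2)) = Mul(-1, Pow(Add(-1500, Add(314, Mul(-1, -414))), 2)) = Mul(-1, Pow(Add(-1500, Add(314, 414)), 2)) = Mul(-1, Pow(Add(-1500, 728), 2)) = Mul(-1, Pow(-772, 2)) = Mul(-1, 595984) = -595984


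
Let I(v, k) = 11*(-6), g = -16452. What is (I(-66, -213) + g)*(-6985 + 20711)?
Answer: -226726068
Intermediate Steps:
I(v, k) = -66
(I(-66, -213) + g)*(-6985 + 20711) = (-66 - 16452)*(-6985 + 20711) = -16518*13726 = -226726068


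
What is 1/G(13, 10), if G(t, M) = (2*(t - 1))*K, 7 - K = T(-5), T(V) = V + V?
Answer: 1/408 ≈ 0.0024510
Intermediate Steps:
T(V) = 2*V
K = 17 (K = 7 - 2*(-5) = 7 - 1*(-10) = 7 + 10 = 17)
G(t, M) = -34 + 34*t (G(t, M) = (2*(t - 1))*17 = (2*(-1 + t))*17 = (-2 + 2*t)*17 = -34 + 34*t)
1/G(13, 10) = 1/(-34 + 34*13) = 1/(-34 + 442) = 1/408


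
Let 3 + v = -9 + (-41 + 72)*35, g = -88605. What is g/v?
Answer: -88605/1073 ≈ -82.577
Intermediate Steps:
v = 1073 (v = -3 + (-9 + (-41 + 72)*35) = -3 + (-9 + 31*35) = -3 + (-9 + 1085) = -3 + 1076 = 1073)
g/v = -88605/1073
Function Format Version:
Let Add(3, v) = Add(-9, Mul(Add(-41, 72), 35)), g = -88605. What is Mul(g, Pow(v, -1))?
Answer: Rational(-88605, 1073) ≈ -82.577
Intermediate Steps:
v = 1073 (v = Add(-3, Add(-9, Mul(Add(-41, 72), 35))) = Add(-3, Add(-9, Mul(31, 35))) = Add(-3, Add(-9, 1085)) = Add(-3, 1076) = 1073)
Mul(g, Pow(v, -1)) = Mul(-88605, Pow(1073, -1)) = Mul(-88605, Rational(1, 1073)) = Rational(-88605, 1073)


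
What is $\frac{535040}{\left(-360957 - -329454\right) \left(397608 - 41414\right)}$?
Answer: $- \frac{267520}{5610589791} \approx -4.7681 \cdot 10^{-5}$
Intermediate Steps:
$\frac{535040}{\left(-360957 - -329454\right) \left(397608 - 41414\right)} = \frac{535040}{\left(-360957 + 329454\right) 356194} = \frac{535040}{\left(-31503\right) 356194} = \frac{535040}{-11221179582} = 535040 \left(- \frac{1}{11221179582}\right) = - \frac{267520}{5610589791}$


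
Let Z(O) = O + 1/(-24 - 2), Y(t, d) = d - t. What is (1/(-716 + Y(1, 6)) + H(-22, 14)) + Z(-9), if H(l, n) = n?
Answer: 91693/18486 ≈ 4.9601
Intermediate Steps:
Z(O) = -1/26 + O (Z(O) = O + 1/(-26) = O - 1/26 = -1/26 + O)
(1/(-716 + Y(1, 6)) + H(-22, 14)) + Z(-9) = (1/(-716 + (6 - 1*1)) + 14) + (-1/26 - 9) = (1/(-716 + (6 - 1)) + 14) - 235/26 = (1/(-716 + 5) + 14) - 235/26 = (1/(-711) + 14) - 235/26 = (-1/711 + 14) - 235/26 = 9953/711 - 235/26 = 91693/18486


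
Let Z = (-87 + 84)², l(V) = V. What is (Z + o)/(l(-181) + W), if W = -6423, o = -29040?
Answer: 29031/6604 ≈ 4.3960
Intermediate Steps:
Z = 9 (Z = (-3)² = 9)
(Z + o)/(l(-181) + W) = (9 - 29040)/(-181 - 6423) = -29031/(-6604) = -29031*(-1/6604) = 29031/6604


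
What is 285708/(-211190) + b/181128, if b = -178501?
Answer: -44723672407/19126211160 ≈ -2.3383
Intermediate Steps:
285708/(-211190) + b/181128 = 285708/(-211190) - 178501/181128 = 285708*(-1/211190) - 178501*1/181128 = -142854/105595 - 178501/181128 = -44723672407/19126211160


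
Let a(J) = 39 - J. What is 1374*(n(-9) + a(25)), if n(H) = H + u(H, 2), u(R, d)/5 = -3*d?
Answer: -34350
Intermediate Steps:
u(R, d) = -15*d (u(R, d) = 5*(-3*d) = -15*d)
n(H) = -30 + H (n(H) = H - 15*2 = H - 30 = -30 + H)
1374*(n(-9) + a(25)) = 1374*((-30 - 9) + (39 - 1*25)) = 1374*(-39 + (39 - 25)) = 1374*(-39 + 14) = 1374*(-25) = -34350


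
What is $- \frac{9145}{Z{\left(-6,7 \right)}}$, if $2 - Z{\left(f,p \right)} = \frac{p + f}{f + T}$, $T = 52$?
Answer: $- \frac{420670}{91} \approx -4622.8$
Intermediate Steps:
$Z{\left(f,p \right)} = 2 - \frac{f + p}{52 + f}$ ($Z{\left(f,p \right)} = 2 - \frac{p + f}{f + 52} = 2 - \frac{f + p}{52 + f}$)
$- \frac{9145}{Z{\left(-6,7 \right)}} = - \frac{9145}{\frac{1}{52 - 6} \left(104 - 6 - 7\right)} = - \frac{9145}{\frac{1}{46} \left(104 - 6 - 7\right)} = - \frac{9145}{\frac{1}{46} \cdot 91} = - \frac{9145}{\frac{91}{46}} = \left(-9145\right) \frac{46}{91} = - \frac{420670}{91}$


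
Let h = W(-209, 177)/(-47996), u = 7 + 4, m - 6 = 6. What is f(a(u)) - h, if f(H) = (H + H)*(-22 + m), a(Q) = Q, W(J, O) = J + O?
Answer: -2639788/11999 ≈ -220.00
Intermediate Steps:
m = 12 (m = 6 + 6 = 12)
u = 11
f(H) = -20*H (f(H) = (H + H)*(-22 + 12) = (2*H)*(-10) = -20*H)
h = 8/11999 (h = (-209 + 177)/(-47996) = -32*(-1/47996) = 8/11999 ≈ 0.00066672)
f(a(u)) - h = -20*11 - 1*8/11999 = -220 - 8/11999 = -2639788/11999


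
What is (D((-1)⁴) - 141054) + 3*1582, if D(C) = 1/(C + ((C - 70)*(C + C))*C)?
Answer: -18674197/137 ≈ -1.3631e+5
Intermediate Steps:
D(C) = 1/(C + 2*C²*(-70 + C)) (D(C) = 1/(C + ((-70 + C)*(2*C))*C) = 1/(C + (2*C*(-70 + C))*C) = 1/(C + 2*C²*(-70 + C)))
(D((-1)⁴) - 141054) + 3*1582 = (1/(((-1)⁴)*(1 - 140*(-1)⁴ + 2*((-1)⁴)²)) - 141054) + 3*1582 = (1/(1*(1 - 140*1 + 2*1²)) - 141054) + 4746 = (1/(1 - 140 + 2*1) - 141054) + 4746 = (1/(1 - 140 + 2) - 141054) + 4746 = (1/(-137) - 141054) + 4746 = (1*(-1/137) - 141054) + 4746 = (-1/137 - 141054) + 4746 = -19324399/137 + 4746 = -18674197/137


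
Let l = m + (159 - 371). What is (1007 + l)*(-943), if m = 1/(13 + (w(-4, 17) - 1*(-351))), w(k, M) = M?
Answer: -285630928/381 ≈ -7.4969e+5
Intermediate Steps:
m = 1/381 (m = 1/(13 + (17 - 1*(-351))) = 1/(13 + (17 + 351)) = 1/(13 + 368) = 1/381 ≈ 0.0026247)
l = -80771/381 (l = 1/381 + (159 - 371) = 1/381 - 212 = -80771/381 ≈ -212.00)
(1007 + l)*(-943) = (1007 - 80771/381)*(-943) = (302896/381)*(-943) = -285630928/381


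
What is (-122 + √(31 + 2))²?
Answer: (122 - √33)² ≈ 13515.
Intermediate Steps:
(-122 + √(31 + 2))² = (-122 + √33)²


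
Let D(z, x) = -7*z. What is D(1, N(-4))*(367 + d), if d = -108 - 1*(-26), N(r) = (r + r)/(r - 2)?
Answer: -1995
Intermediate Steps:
N(r) = 2*r/(-2 + r) (N(r) = (2*r)/(-2 + r) = 2*r/(-2 + r))
d = -82 (d = -108 + 26 = -82)
D(1, N(-4))*(367 + d) = (-7*1)*(367 - 82) = -7*285 = -1995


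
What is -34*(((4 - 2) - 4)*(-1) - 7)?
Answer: 170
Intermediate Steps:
-34*(((4 - 2) - 4)*(-1) - 7) = -34*((2 - 4)*(-1) - 7) = -34*(-2*(-1) - 7) = -34*(2 - 7) = -34*(-5) = 170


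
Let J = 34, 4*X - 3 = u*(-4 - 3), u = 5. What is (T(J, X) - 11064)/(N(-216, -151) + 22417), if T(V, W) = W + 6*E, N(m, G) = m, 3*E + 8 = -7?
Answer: -11102/22201 ≈ -0.50007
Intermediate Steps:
E = -5 (E = -8/3 + (1/3)*(-7) = -8/3 - 7/3 = -5)
X = -8 (X = 3/4 + (5*(-4 - 3))/4 = 3/4 + (5*(-7))/4 = 3/4 + (1/4)*(-35) = 3/4 - 35/4 = -8)
T(V, W) = -30 + W (T(V, W) = W + 6*(-5) = W - 30 = -30 + W)
(T(J, X) - 11064)/(N(-216, -151) + 22417) = ((-30 - 8) - 11064)/(-216 + 22417) = (-38 - 11064)/22201 = -11102*1/22201 = -11102/22201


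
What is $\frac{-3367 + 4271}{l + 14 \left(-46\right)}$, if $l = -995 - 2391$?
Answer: $- \frac{452}{2015} \approx -0.22432$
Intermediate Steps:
$l = -3386$
$\frac{-3367 + 4271}{l + 14 \left(-46\right)} = \frac{-3367 + 4271}{-3386 + 14 \left(-46\right)} = \frac{904}{-3386 - 644} = \frac{904}{-4030} = 904 \left(- \frac{1}{4030}\right) = - \frac{452}{2015}$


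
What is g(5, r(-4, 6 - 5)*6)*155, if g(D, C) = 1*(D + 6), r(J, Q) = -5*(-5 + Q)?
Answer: 1705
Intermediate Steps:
r(J, Q) = 25 - 5*Q
g(D, C) = 6 + D (g(D, C) = 1*(6 + D) = 6 + D)
g(5, r(-4, 6 - 5)*6)*155 = (6 + 5)*155 = 11*155 = 1705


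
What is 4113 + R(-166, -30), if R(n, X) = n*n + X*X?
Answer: 32569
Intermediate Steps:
R(n, X) = X**2 + n**2 (R(n, X) = n**2 + X**2 = X**2 + n**2)
4113 + R(-166, -30) = 4113 + ((-30)**2 + (-166)**2) = 4113 + (900 + 27556) = 4113 + 28456 = 32569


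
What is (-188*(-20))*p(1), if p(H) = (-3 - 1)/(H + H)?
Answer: -7520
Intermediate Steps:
p(H) = -2/H (p(H) = -4*1/(2*H) = -2/H)
(-188*(-20))*p(1) = (-188*(-20))*(-2/1) = 3760*(-2*1) = 3760*(-2) = -7520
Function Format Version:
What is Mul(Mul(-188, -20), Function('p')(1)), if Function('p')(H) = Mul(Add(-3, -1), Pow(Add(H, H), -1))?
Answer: -7520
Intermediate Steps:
Function('p')(H) = Mul(-2, Pow(H, -1)) (Function('p')(H) = Mul(-4, Pow(Mul(2, H), -1)) = Mul(-4, Mul(Rational(1, 2), Pow(H, -1))) = Mul(-2, Pow(H, -1)))
Mul(Mul(-188, -20), Function('p')(1)) = Mul(Mul(-188, -20), Mul(-2, Pow(1, -1))) = Mul(3760, Mul(-2, 1)) = Mul(3760, -2) = -7520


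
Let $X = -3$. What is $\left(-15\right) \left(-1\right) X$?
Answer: $-45$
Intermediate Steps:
$\left(-15\right) \left(-1\right) X = \left(-15\right) \left(-1\right) \left(-3\right) = 15 \left(-3\right) = -45$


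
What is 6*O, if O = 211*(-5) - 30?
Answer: -6510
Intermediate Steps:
O = -1085 (O = -1055 - 30 = -1085)
6*O = 6*(-1085) = -6510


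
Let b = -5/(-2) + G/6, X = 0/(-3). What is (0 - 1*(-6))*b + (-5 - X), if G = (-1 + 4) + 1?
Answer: 14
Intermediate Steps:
X = 0 (X = 0*(-1/3) = 0)
G = 4 (G = 3 + 1 = 4)
b = 19/6 (b = -5/(-2) + 4/6 = -5*(-1/2) + 4*(1/6) = 5/2 + 2/3 = 19/6 ≈ 3.1667)
(0 - 1*(-6))*b + (-5 - X) = (0 - 1*(-6))*(19/6) + (-5 - 1*0) = (0 + 6)*(19/6) + (-5 + 0) = 6*(19/6) - 5 = 19 - 5 = 14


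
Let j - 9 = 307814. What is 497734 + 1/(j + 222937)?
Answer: 264177297841/530760 ≈ 4.9773e+5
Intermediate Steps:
j = 307823 (j = 9 + 307814 = 307823)
497734 + 1/(j + 222937) = 497734 + 1/(307823 + 222937) = 497734 + 1/530760 = 264177297841/530760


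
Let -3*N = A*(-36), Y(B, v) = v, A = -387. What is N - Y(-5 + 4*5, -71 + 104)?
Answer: -4677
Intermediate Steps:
N = -4644 (N = -(-129)*(-36) = -⅓*13932 = -4644)
N - Y(-5 + 4*5, -71 + 104) = -4644 - (-71 + 104) = -4644 - 1*33 = -4644 - 33 = -4677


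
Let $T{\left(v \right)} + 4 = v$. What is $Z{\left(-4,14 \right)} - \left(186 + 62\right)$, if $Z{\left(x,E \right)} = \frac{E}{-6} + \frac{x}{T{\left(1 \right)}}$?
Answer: $-249$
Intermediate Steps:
$T{\left(v \right)} = -4 + v$
$Z{\left(x,E \right)} = - \frac{x}{3} - \frac{E}{6}$ ($Z{\left(x,E \right)} = \frac{E}{-6} + \frac{x}{-4 + 1} = E \left(- \frac{1}{6}\right) + \frac{x}{-3} = - \frac{E}{6} + x \left(- \frac{1}{3}\right) = - \frac{E}{6} - \frac{x}{3} = - \frac{x}{3} - \frac{E}{6}$)
$Z{\left(-4,14 \right)} - \left(186 + 62\right) = \left(\left(- \frac{1}{3}\right) \left(-4\right) - \frac{7}{3}\right) - \left(186 + 62\right) = \left(\frac{4}{3} - \frac{7}{3}\right) - 248 = -1 - 248 = -249$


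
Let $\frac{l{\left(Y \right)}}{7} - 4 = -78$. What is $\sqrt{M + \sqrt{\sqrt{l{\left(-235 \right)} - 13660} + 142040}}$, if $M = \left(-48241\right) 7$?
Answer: $\sqrt{-337687 + \sqrt{142040 + i \sqrt{14178}}} \approx 0.0001 + 580.78 i$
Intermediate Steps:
$l{\left(Y \right)} = -518$ ($l{\left(Y \right)} = 28 + 7 \left(-78\right) = 28 - 546 = -518$)
$M = -337687$
$\sqrt{M + \sqrt{\sqrt{l{\left(-235 \right)} - 13660} + 142040}} = \sqrt{-337687 + \sqrt{\sqrt{-518 - 13660} + 142040}} = \sqrt{-337687 + \sqrt{\sqrt{-14178} + 142040}} = \sqrt{-337687 + \sqrt{i \sqrt{14178} + 142040}} = \sqrt{-337687 + \sqrt{142040 + i \sqrt{14178}}}$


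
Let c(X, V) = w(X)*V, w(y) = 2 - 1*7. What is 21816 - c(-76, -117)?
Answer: 21231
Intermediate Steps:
w(y) = -5 (w(y) = 2 - 7 = -5)
c(X, V) = -5*V
21816 - c(-76, -117) = 21816 - (-5)*(-117) = 21816 - 1*585 = 21816 - 585 = 21231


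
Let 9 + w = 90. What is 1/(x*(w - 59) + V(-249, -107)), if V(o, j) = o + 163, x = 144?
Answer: 1/3082 ≈ 0.00032446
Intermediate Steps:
w = 81 (w = -9 + 90 = 81)
V(o, j) = 163 + o
1/(x*(w - 59) + V(-249, -107)) = 1/(144*(81 - 59) + (163 - 249)) = 1/(144*22 - 86) = 1/(3168 - 86) = 1/3082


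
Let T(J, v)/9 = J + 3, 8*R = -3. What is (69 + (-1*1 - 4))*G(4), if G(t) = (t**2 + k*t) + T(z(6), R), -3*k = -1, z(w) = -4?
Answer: 1600/3 ≈ 533.33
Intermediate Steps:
k = 1/3 (k = -1/3*(-1) = 1/3 ≈ 0.33333)
R = -3/8 (R = (1/8)*(-3) = -3/8 ≈ -0.37500)
T(J, v) = 27 + 9*J (T(J, v) = 9*(J + 3) = 9*(3 + J) = 27 + 9*J)
G(t) = -9 + t**2 + t/3 (G(t) = (t**2 + t/3) + (27 + 9*(-4)) = (t**2 + t/3) + (27 - 36) = (t**2 + t/3) - 9 = -9 + t**2 + t/3)
(69 + (-1*1 - 4))*G(4) = (69 + (-1*1 - 4))*(-9 + 4**2 + (1/3)*4) = (69 + (-1 - 4))*(-9 + 16 + 4/3) = (69 - 5)*(25/3) = 64*(25/3) = 1600/3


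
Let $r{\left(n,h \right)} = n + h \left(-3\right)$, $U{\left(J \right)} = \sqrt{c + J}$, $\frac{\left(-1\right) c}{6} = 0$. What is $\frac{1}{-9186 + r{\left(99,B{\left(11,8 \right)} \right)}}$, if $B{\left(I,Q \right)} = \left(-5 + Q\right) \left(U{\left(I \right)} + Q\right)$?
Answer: $- \frac{3053}{27962130} + \frac{\sqrt{11}}{9320710} \approx -0.00010883$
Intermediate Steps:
$c = 0$ ($c = \left(-6\right) 0 = 0$)
$U{\left(J \right)} = \sqrt{J}$ ($U{\left(J \right)} = \sqrt{0 + J} = \sqrt{J}$)
$B{\left(I,Q \right)} = \left(-5 + Q\right) \left(Q + \sqrt{I}\right)$ ($B{\left(I,Q \right)} = \left(-5 + Q\right) \left(\sqrt{I} + Q\right) = \left(-5 + Q\right) \left(Q + \sqrt{I}\right)$)
$r{\left(n,h \right)} = n - 3 h$
$\frac{1}{-9186 + r{\left(99,B{\left(11,8 \right)} \right)}} = \frac{1}{-9186 + \left(99 - 3 \left(8^{2} - 40 - 5 \sqrt{11} + 8 \sqrt{11}\right)\right)} = \frac{1}{-9186 + \left(99 - 3 \left(64 - 40 - 5 \sqrt{11} + 8 \sqrt{11}\right)\right)} = \frac{1}{-9186 + \left(99 - 3 \left(24 + 3 \sqrt{11}\right)\right)} = \frac{1}{-9186 + \left(99 - \left(72 + 9 \sqrt{11}\right)\right)} = \frac{1}{-9186 + \left(27 - 9 \sqrt{11}\right)} = \frac{1}{-9159 - 9 \sqrt{11}}$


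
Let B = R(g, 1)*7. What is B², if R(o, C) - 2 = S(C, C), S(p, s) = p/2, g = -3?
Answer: 1225/4 ≈ 306.25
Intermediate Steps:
S(p, s) = p/2 (S(p, s) = p*(½) = p/2)
R(o, C) = 2 + C/2
B = 35/2 (B = (2 + (½)*1)*7 = (2 + ½)*7 = (5/2)*7 = 35/2 ≈ 17.500)
B² = (35/2)² = 1225/4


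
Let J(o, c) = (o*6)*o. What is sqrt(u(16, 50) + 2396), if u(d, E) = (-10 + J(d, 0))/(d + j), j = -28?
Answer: sqrt(81678)/6 ≈ 47.632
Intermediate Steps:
J(o, c) = 6*o**2 (J(o, c) = (6*o)*o = 6*o**2)
u(d, E) = (-10 + 6*d**2)/(-28 + d) (u(d, E) = (-10 + 6*d**2)/(d - 28) = (-10 + 6*d**2)/(-28 + d))
sqrt(u(16, 50) + 2396) = sqrt(2*(-5 + 3*16**2)/(-28 + 16) + 2396) = sqrt(2*(-5 + 3*256)/(-12) + 2396) = sqrt(2*(-1/12)*(-5 + 768) + 2396) = sqrt(2*(-1/12)*763 + 2396) = sqrt(-763/6 + 2396) = sqrt(13613/6) = sqrt(81678)/6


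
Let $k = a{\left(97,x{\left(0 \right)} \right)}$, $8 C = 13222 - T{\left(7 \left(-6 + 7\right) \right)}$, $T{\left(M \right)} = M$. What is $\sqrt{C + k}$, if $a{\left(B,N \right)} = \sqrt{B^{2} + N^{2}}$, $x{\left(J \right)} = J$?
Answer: $\frac{\sqrt{27982}}{4} \approx 41.82$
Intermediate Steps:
$C = \frac{13215}{8}$ ($C = \frac{13222 - 7 \left(-6 + 7\right)}{8} = \frac{13222 - 7 \cdot 1}{8} = \frac{13222 - 7}{8} = \frac{1}{8} \cdot 13215 = \frac{13215}{8} \approx 1651.9$)
$k = 97$ ($k = \sqrt{97^{2} + 0^{2}} = \sqrt{9409 + 0} = \sqrt{9409} = 97$)
$\sqrt{C + k} = \sqrt{\frac{13215}{8} + 97} = \sqrt{\frac{13991}{8}} = \frac{\sqrt{27982}}{4}$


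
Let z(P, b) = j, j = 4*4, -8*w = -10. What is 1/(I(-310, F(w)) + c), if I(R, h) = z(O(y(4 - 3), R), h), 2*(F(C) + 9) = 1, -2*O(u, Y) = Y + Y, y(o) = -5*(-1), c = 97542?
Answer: 1/97558 ≈ 1.0250e-5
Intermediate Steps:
w = 5/4 (w = -1/8*(-10) = 5/4 ≈ 1.2500)
y(o) = 5
j = 16
O(u, Y) = -Y (O(u, Y) = -(Y + Y)/2 = -Y)
F(C) = -17/2 (F(C) = -9 + (1/2)*1 = -9 + 1/2 = -17/2)
z(P, b) = 16
I(R, h) = 16
1/(I(-310, F(w)) + c) = 1/(16 + 97542) = 1/97558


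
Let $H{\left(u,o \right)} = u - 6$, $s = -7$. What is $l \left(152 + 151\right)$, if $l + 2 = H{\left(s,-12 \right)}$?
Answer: $-4545$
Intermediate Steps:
$H{\left(u,o \right)} = -6 + u$
$l = -15$ ($l = -2 - 13 = -15$)
$l \left(152 + 151\right) = - 15 \left(152 + 151\right) = \left(-15\right) 303 = -4545$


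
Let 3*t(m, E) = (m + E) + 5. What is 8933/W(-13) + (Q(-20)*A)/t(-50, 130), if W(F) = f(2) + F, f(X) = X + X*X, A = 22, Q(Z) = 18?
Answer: -750989/595 ≈ -1262.2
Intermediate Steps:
f(X) = X + X**2
t(m, E) = 5/3 + E/3 + m/3 (t(m, E) = ((m + E) + 5)/3 = ((E + m) + 5)/3 = (5 + E + m)/3 = 5/3 + E/3 + m/3)
W(F) = 6 + F (W(F) = 2*(1 + 2) + F = 2*3 + F = 6 + F)
8933/W(-13) + (Q(-20)*A)/t(-50, 130) = 8933/(6 - 13) + (18*22)/(5/3 + (1/3)*130 + (1/3)*(-50)) = 8933/(-7) + 396/(5/3 + 130/3 - 50/3) = 8933*(-1/7) + 396/(85/3) = -8933/7 + 396*(3/85) = -8933/7 + 1188/85 = -750989/595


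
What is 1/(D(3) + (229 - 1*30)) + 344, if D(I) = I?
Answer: 69489/202 ≈ 344.00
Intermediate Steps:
1/(D(3) + (229 - 1*30)) + 344 = 1/(3 + (229 - 1*30)) + 344 = 1/(3 + (229 - 30)) + 344 = 1/(3 + 199) + 344 = 1/202 + 344 = 69489/202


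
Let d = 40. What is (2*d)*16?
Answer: 1280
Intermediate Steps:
(2*d)*16 = (2*40)*16 = 80*16 = 1280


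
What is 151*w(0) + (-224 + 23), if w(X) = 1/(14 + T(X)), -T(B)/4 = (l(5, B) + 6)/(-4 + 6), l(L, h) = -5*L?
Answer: -10301/52 ≈ -198.10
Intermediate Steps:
T(B) = 38 (T(B) = -4*(-5*5 + 6)/(-4 + 6) = -4*(-25 + 6)/2 = -(-76)/2 = -4*(-19/2) = 38)
w(X) = 1/52 (w(X) = 1/(14 + 38) = 1/52)
151*w(0) + (-224 + 23) = 151*(1/52) + (-224 + 23) = 151/52 - 201 = -10301/52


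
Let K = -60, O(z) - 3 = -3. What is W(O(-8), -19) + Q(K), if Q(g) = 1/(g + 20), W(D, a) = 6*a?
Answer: -4561/40 ≈ -114.03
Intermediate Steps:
O(z) = 0 (O(z) = 3 - 3 = 0)
Q(g) = 1/(20 + g)
W(O(-8), -19) + Q(K) = 6*(-19) + 1/(20 - 60) = -114 + 1/(-40) = -114 - 1/40 = -4561/40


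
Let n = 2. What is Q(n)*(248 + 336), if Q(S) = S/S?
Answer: 584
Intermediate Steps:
Q(S) = 1
Q(n)*(248 + 336) = 1*(248 + 336) = 1*584 = 584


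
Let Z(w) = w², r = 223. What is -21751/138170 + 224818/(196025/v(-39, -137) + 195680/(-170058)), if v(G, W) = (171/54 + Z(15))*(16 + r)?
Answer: 86419652354755314593/939479880903470 ≈ 91987.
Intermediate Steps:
v(G, W) = 327191/6 (v(G, W) = (171/54 + 15²)*(16 + 223) = (171*(1/54) + 225)*239 = (19/6 + 225)*239 = (1369/6)*239 = 327191/6)
-21751/138170 + 224818/(196025/v(-39, -137) + 195680/(-170058)) = -21751/138170 + 224818/(196025/(327191/6) + 195680/(-170058)) = -21751*1/138170 + 224818/(196025*(6/327191) + 195680*(-1/170058)) = -21751/138170 + 224818/(1176150/327191 - 97840/85029) = -21751/138170 + 224818/(67994490910/27820723539) = -21751/138170 + 224818*(27820723539/67994490910) = -21751/138170 + 3127299712295451/33997245455 = 86419652354755314593/939479880903470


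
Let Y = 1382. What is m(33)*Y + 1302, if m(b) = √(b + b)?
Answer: 1302 + 1382*√66 ≈ 12529.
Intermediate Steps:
m(b) = √2*√b (m(b) = √(2*b) = √2*√b)
m(33)*Y + 1302 = (√2*√33)*1382 + 1302 = √66*1382 + 1302 = 1382*√66 + 1302 = 1302 + 1382*√66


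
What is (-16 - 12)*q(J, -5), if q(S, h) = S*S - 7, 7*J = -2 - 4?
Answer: 1228/7 ≈ 175.43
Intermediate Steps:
J = -6/7 (J = (-2 - 4)/7 = (⅐)*(-6) = -6/7 ≈ -0.85714)
q(S, h) = -7 + S² (q(S, h) = S² - 7 = -7 + S²)
(-16 - 12)*q(J, -5) = (-16 - 12)*(-7 + (-6/7)²) = -28*(-7 + 36/49) = -28*(-307/49) = 1228/7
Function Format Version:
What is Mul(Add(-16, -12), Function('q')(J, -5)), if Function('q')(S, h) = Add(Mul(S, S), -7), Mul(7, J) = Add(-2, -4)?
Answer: Rational(1228, 7) ≈ 175.43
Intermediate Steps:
J = Rational(-6, 7) (J = Mul(Rational(1, 7), Add(-2, -4)) = Mul(Rational(1, 7), -6) = Rational(-6, 7) ≈ -0.85714)
Function('q')(S, h) = Add(-7, Pow(S, 2)) (Function('q')(S, h) = Add(Pow(S, 2), -7) = Add(-7, Pow(S, 2)))
Mul(Add(-16, -12), Function('q')(J, -5)) = Mul(Add(-16, -12), Add(-7, Pow(Rational(-6, 7), 2))) = Mul(-28, Add(-7, Rational(36, 49))) = Mul(-28, Rational(-307, 49)) = Rational(1228, 7)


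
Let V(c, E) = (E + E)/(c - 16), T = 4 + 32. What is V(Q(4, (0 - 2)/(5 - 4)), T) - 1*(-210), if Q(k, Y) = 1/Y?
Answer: 2262/11 ≈ 205.64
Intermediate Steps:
T = 36
V(c, E) = 2*E/(-16 + c) (V(c, E) = (2*E)/(-16 + c) = 2*E/(-16 + c))
V(Q(4, (0 - 2)/(5 - 4)), T) - 1*(-210) = 2*36/(-16 + 1/((0 - 2)/(5 - 4))) - 1*(-210) = 2*36/(-16 + 1/(-2/1)) + 210 = 2*36/(-16 + 1/(-2*1)) + 210 = 2*36/(-16 + 1/(-2)) + 210 = 2*36/(-16 - 1/2) + 210 = 2*36/(-33/2) + 210 = 2*36*(-2/33) + 210 = -48/11 + 210 = 2262/11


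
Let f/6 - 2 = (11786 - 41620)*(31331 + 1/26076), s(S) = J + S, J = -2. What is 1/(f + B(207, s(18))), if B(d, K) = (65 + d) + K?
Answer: -2173/12186996769069 ≈ -1.7830e-10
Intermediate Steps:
s(S) = -2 + S
B(d, K) = 65 + K + d
f = -12186997394893/2173 (f = 12 + 6*((11786 - 41620)*(31331 + 1/26076)) = 12 + 6*(-29834*(31331 + 1/26076)) = 12 + 6*(-29834*816987157/26076) = 12 + 6*(-12186997420969/13038) = 12 - 12186997420969/2173 = -12186997394893/2173 ≈ -5.6084e+9)
1/(f + B(207, s(18))) = 1/(-12186997394893/2173 + (65 + (-2 + 18) + 207)) = 1/(-12186997394893/2173 + (65 + 16 + 207)) = 1/(-12186997394893/2173 + 288) = 1/(-12186996769069/2173) = -2173/12186996769069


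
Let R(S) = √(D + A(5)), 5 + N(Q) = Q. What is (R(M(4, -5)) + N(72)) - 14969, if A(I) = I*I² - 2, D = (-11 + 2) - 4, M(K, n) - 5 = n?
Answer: -14902 + √110 ≈ -14892.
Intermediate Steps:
M(K, n) = 5 + n
D = -13 (D = -9 - 4 = -13)
N(Q) = -5 + Q
A(I) = -2 + I³ (A(I) = I³ - 2 = -2 + I³)
R(S) = √110 (R(S) = √(-13 + (-2 + 5³)) = √(-13 + (-2 + 125)) = √(-13 + 123) = √110)
(R(M(4, -5)) + N(72)) - 14969 = (√110 + (-5 + 72)) - 14969 = (√110 + 67) - 14969 = (67 + √110) - 14969 = -14902 + √110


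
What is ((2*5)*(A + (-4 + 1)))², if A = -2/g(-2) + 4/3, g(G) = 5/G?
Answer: 676/9 ≈ 75.111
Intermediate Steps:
A = 32/15 (A = -2/(5/(-2)) + 4/3 = -2/(5*(-½)) + 4*(⅓) = -2/(-5/2) + 4/3 = -2*(-⅖) + 4/3 = ⅘ + 4/3 = 32/15 ≈ 2.1333)
((2*5)*(A + (-4 + 1)))² = ((2*5)*(32/15 + (-4 + 1)))² = (10*(32/15 - 3))² = (10*(-13/15))² = (-26/3)² = 676/9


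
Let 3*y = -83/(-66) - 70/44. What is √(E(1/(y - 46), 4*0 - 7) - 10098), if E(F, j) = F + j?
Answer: 4*I*√108771085/415 ≈ 100.52*I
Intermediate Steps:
y = -⅑ (y = (-83/(-66) - 70/44)/3 = (-83*(-1/66) - 70*1/44)/3 = (83/66 - 35/22)/3 = (⅓)*(-⅓) = -⅑ ≈ -0.11111)
√(E(1/(y - 46), 4*0 - 7) - 10098) = √((1/(-⅑ - 46) + (4*0 - 7)) - 10098) = √((1/(-415/9) + (0 - 7)) - 10098) = √((-9/415 - 7) - 10098) = √(-2914/415 - 10098) = √(-4193584/415) = 4*I*√108771085/415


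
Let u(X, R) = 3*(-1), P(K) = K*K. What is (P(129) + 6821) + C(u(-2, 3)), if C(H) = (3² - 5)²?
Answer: 23478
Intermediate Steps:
P(K) = K²
u(X, R) = -3
C(H) = 16 (C(H) = (9 - 5)² = 4² = 16)
(P(129) + 6821) + C(u(-2, 3)) = (129² + 6821) + 16 = (16641 + 6821) + 16 = 23462 + 16 = 23478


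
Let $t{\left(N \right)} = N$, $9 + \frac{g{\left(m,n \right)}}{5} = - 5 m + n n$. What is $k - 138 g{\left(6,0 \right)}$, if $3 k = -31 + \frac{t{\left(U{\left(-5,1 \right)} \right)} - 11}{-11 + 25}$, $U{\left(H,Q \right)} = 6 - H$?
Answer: $\frac{80699}{3} \approx 26900.0$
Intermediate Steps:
$g{\left(m,n \right)} = -45 - 25 m + 5 n^{2}$ ($g{\left(m,n \right)} = -45 + 5 \left(- 5 m + n n\right) = -45 + 5 \left(- 5 m + n^{2}\right) = -45 + 5 \left(n^{2} - 5 m\right) = -45 - \left(- 5 n^{2} + 25 m\right) = -45 - 25 m + 5 n^{2}$)
$k = - \frac{31}{3}$ ($k = \frac{-31 + \frac{\left(6 - -5\right) - 11}{-11 + 25}}{3} = \frac{-31 + \frac{\left(6 + 5\right) - 11}{14}}{3} = \frac{-31 + \left(11 - 11\right) \frac{1}{14}}{3} = \frac{-31 + 0 \cdot \frac{1}{14}}{3} = \frac{-31 + 0}{3} = \frac{1}{3} \left(-31\right) = - \frac{31}{3} \approx -10.333$)
$k - 138 g{\left(6,0 \right)} = - \frac{31}{3} - 138 \left(-45 - 150 + 5 \cdot 0^{2}\right) = - \frac{31}{3} - 138 \left(-45 - 150 + 5 \cdot 0\right) = - \frac{31}{3} - 138 \left(-45 - 150 + 0\right) = - \frac{31}{3} - -26910 = - \frac{31}{3} + 26910 = \frac{80699}{3}$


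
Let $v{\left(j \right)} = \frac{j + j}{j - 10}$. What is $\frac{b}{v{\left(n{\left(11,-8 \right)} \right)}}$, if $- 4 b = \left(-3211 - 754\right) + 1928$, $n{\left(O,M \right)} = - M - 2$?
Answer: $- \frac{679}{4} \approx -169.75$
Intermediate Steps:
$n{\left(O,M \right)} = -2 - M$
$v{\left(j \right)} = \frac{2 j}{-10 + j}$
$b = \frac{2037}{4}$ ($b = - \frac{\left(-3211 - 754\right) + 1928}{4} = - \frac{-3965 + 1928}{4} = \left(- \frac{1}{4}\right) \left(-2037\right) = \frac{2037}{4} \approx 509.25$)
$\frac{b}{v{\left(n{\left(11,-8 \right)} \right)}} = \frac{2037}{4 \frac{2 \left(-2 - -8\right)}{-10 - -6}} = \frac{2037}{4 \frac{2 \left(-2 + 8\right)}{-10 + \left(-2 + 8\right)}} = \frac{2037}{4 \cdot 2 \cdot 6 \frac{1}{-10 + 6}} = \frac{2037}{4 \cdot 2 \cdot 6 \frac{1}{-4}} = \frac{2037}{4 \cdot 2 \cdot 6 \left(- \frac{1}{4}\right)} = \frac{2037}{4 \left(-3\right)} = \frac{2037}{4} \left(- \frac{1}{3}\right) = - \frac{679}{4}$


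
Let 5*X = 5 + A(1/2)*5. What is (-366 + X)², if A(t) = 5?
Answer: 129600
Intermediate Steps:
X = 6 (X = (5 + 5*5)/5 = (5 + 25)/5 = (⅕)*30 = 6)
(-366 + X)² = (-366 + 6)² = (-360)² = 129600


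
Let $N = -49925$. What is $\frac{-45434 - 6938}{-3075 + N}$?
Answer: $\frac{13093}{13250} \approx 0.98815$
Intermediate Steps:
$\frac{-45434 - 6938}{-3075 + N} = \frac{-45434 - 6938}{-3075 - 49925} = - \frac{52372}{-53000} = \left(-52372\right) \left(- \frac{1}{53000}\right) = \frac{13093}{13250}$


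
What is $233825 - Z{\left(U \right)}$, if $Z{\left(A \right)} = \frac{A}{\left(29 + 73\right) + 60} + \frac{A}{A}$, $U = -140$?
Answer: $\frac{18939814}{81} \approx 2.3382 \cdot 10^{5}$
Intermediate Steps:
$Z{\left(A \right)} = 1 + \frac{A}{162}$ ($Z{\left(A \right)} = \frac{A}{102 + 60} + 1 = \frac{A}{162} + 1 = 1 + \frac{A}{162}$)
$233825 - Z{\left(U \right)} = 233825 - \left(1 + \frac{1}{162} \left(-140\right)\right) = 233825 - \left(1 - \frac{70}{81}\right) = 233825 - \frac{11}{81} = \frac{18939814}{81}$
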